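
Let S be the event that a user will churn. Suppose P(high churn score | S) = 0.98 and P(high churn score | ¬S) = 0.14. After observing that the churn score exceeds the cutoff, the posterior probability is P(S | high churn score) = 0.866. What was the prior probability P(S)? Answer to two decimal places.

In odds form, posterior odds = prior odds × likelihood ratio, so prior odds = posterior odds ÷ LR.
Posterior odds = 0.866/(1−0.866) = 6.4627. LR = 0.98/0.14 = 7.0000.
Prior odds = 6.4627/7.0000 = 0.9232, so P(S) = 0.9232/(1+0.9232) ≈ 0.48.

P(S) = 0.48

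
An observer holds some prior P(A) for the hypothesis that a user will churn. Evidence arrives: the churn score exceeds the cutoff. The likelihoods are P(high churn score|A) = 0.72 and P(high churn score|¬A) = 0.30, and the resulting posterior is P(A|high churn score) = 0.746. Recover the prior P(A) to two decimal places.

P(A) = 0.55

Bayes' rule in odds form gives O(A|E) = O(A)·[P(E|A)/P(E|¬A)], hence O(A) = O(A|E)/LR.
Posterior odds = 0.746/(1−0.746) = 2.9370. LR = 0.72/0.30 = 2.4000.
Prior odds = 2.9370/2.4000 = 1.2237, so P(A) = 1.2237/(1+1.2237) ≈ 0.55.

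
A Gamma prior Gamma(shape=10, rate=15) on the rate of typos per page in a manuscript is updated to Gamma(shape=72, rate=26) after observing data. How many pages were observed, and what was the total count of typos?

n = 11 pages with total 62 typos

A Gamma(α, β) prior (rate parametrization) on a Poisson rate with n observations summing to S gives posterior Gamma(α+S, β+n).
Matching: Σxᵢ = 72 − 10 = 62 and n = 26 − 15 = 11.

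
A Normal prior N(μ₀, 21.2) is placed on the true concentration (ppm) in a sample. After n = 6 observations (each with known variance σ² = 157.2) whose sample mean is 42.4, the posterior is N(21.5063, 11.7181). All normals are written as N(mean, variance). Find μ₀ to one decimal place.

μ₀ = 4.6

With known observation variance, the Normal–Normal posterior has precision τ_n = τ₀ + n/σ² and mean μ_n = (τ₀μ₀ + (n/σ²)x̄)/τ_n.
Here τ₀ = 1/21.2 = 0.047170 and τ_data = 6/157.2 = 0.038168, so τ_n = 0.085338.
Rearranging for μ₀: μ₀ = (μ_n·τ_n − τ_data·x̄)/τ₀ = (21.5063·0.085338 − 0.038168·42.4) / 0.047170 = 0.216981/0.047170 ≈ 4.6.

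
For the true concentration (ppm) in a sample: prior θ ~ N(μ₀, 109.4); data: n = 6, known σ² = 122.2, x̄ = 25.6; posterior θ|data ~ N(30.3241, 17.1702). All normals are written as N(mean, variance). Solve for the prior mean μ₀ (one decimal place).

μ₀ = 55.7

With known observation variance, the Normal–Normal posterior has precision τ_n = τ₀ + n/σ² and mean μ_n = (τ₀μ₀ + (n/σ²)x̄)/τ_n.
Here τ₀ = 1/109.4 = 0.009141 and τ_data = 6/122.2 = 0.049100, so τ_n = 0.058241.
Rearranging for μ₀: μ₀ = (μ_n·τ_n − τ_data·x̄)/τ₀ = (30.3241·0.058241 − 0.049100·25.6) / 0.009141 = 0.509146/0.009141 ≈ 55.7.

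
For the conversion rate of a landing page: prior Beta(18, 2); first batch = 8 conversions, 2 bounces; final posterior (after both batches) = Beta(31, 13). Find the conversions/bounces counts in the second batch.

Because Beta–binomial updating is additive in the counts, the combined data contributed (α_post−α_prior, β_post−β_prior) successes and failures.
Total across both batches: 31−18=13 conversions, 13−2=11 bounces.
Subtract the first batch: 13−8=5 conversions and 11−2=9 bounces.

5 conversions and 9 bounces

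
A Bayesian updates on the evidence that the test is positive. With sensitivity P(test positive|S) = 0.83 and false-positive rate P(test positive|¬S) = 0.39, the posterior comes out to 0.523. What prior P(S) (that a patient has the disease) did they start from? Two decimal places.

Bayes' rule in odds form gives O(S|E) = O(S)·[P(E|S)/P(E|¬S)], hence O(S) = O(S|E)/LR.
Posterior odds = 0.523/(1−0.523) = 1.0964. LR = 0.83/0.39 = 2.1282.
Prior odds = 1.0964/2.1282 = 0.5152, so P(S) = 0.5152/(1+0.5152) ≈ 0.34.

P(S) = 0.34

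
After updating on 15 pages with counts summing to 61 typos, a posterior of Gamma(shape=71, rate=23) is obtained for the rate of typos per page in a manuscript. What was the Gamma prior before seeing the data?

Gamma(shape=10, rate=8)

A Gamma(α, β) prior (rate parametrization) on a Poisson rate with n observations summing to S gives posterior Gamma(α+S, β+n).
So α = 71 − 61 = 10 and β = 23 − 15 = 8.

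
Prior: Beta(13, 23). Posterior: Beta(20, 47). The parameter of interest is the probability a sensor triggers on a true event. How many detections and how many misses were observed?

A Beta(a, b) prior with s successes and f failures in binomial data gives a Beta(a+s, b+f) posterior.
So s = 20 − 13 = 7 and f = 47 − 23 = 24.

7 detections and 24 misses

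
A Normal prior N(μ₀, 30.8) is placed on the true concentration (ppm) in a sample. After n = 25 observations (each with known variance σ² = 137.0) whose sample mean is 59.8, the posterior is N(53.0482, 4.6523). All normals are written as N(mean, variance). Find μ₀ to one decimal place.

μ₀ = 15.1

The posterior mean is a precision-weighted average: μ_n = (τ₀μ₀ + τ_data·x̄)/(τ₀+τ_data), with τ₀=1/σ₀² and τ_data=n/σ².
Here τ₀ = 1/30.8 = 0.032468 and τ_data = 25/137.0 = 0.182482, so τ_n = 0.214950.
Rearranging for μ₀: μ₀ = (μ_n·τ_n − τ_data·x̄)/τ₀ = (53.0482·0.214950 − 0.182482·59.8) / 0.032468 = 0.490287/0.032468 ≈ 15.1.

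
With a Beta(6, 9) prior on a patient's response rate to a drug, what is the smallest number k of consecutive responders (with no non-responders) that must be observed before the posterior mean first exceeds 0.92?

k = 98

After k responders and 0 non-responders the posterior is Beta(6+k, 9), with mean (6+k)/(6+9+k).
Set (6+k)/(15+k) > 0.92 and solve: k > (0.92·15 − 6)/(1 − 0.92) = 97.500.
The smallest integer exceeding 97.500 is 98.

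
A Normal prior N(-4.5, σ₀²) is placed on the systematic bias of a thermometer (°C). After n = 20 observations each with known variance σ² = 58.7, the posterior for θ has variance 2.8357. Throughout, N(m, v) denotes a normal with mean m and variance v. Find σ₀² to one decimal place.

σ₀² = 83.8

Posterior precision equals prior precision plus data precision: 1/σ_n² = 1/σ₀² + n/σ².
So 1/σ₀² = 1/2.8357 − 20/58.7 = 0.352647 − 0.340716 = 0.011931.
Hence σ₀² = 1/0.011931 ≈ 83.8.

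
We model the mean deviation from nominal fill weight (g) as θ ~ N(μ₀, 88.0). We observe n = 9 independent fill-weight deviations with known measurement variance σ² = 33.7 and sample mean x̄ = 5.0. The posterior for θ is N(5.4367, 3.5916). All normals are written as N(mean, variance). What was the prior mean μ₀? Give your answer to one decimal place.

μ₀ = 15.7

The posterior mean is a precision-weighted average: μ_n = (τ₀μ₀ + τ_data·x̄)/(τ₀+τ_data), with τ₀=1/σ₀² and τ_data=n/σ².
Here τ₀ = 1/88.0 = 0.011364 and τ_data = 9/33.7 = 0.267062, so τ_n = 0.278426.
Rearranging for μ₀: μ₀ = (μ_n·τ_n − τ_data·x̄)/τ₀ = (5.4367·0.278426 − 0.267062·5.0) / 0.011364 = 0.178409/0.011364 ≈ 15.7.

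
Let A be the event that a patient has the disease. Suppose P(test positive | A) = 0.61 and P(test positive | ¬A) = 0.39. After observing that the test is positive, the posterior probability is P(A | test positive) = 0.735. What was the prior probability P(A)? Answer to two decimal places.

Bayes' rule in odds form gives O(A|E) = O(A)·[P(E|A)/P(E|¬A)], hence O(A) = O(A|E)/LR.
Posterior odds = 0.735/(1−0.735) = 2.7736. LR = 0.61/0.39 = 1.5641.
Prior odds = 2.7736/1.5641 = 1.7733, so P(A) = 1.7733/(1+1.7733) ≈ 0.64.

P(A) = 0.64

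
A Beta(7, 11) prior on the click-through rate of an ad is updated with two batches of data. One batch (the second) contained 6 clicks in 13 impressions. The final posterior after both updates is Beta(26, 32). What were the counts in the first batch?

Because Beta–binomial updating is additive in the counts, the combined data contributed (α_post−α_prior, β_post−β_prior) successes and failures.
Total across both batches: 26−7=19 clicks, 32−11=21 non-clicks.
Subtract the second batch: 19−6=13 clicks and 21−7=14 non-clicks.

13 clicks and 14 non-clicks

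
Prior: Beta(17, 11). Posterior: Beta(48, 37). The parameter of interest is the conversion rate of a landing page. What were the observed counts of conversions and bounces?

A Beta(α, β) prior with s successes and f failures in binomial data gives a Beta(α+s, β+f) posterior.
Match parameters: s=48−17=31, f=37−11=26.

31 conversions and 26 bounces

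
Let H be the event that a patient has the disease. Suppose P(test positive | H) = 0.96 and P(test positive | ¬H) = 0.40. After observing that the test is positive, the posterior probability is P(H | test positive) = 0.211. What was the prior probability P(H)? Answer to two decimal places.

Bayes' rule in odds form gives O(H|E) = O(H)·[P(E|H)/P(E|¬H)], hence O(H) = O(H|E)/LR.
Posterior odds = 0.211/(1−0.211) = 0.2674. LR = 0.96/0.40 = 2.4000.
Prior odds = 0.2674/2.4000 = 0.1114, so P(H) = 0.1114/(1+0.1114) ≈ 0.10.

P(H) = 0.10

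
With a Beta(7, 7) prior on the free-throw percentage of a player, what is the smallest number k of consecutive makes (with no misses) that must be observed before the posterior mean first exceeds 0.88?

k = 45

After k makes and 0 misses the posterior is Beta(7+k, 7), with mean (7+k)/(7+7+k).
Set (7+k)/(14+k) > 0.88 and solve: k > (0.88·14 − 7)/(1 − 0.88) = 44.333.
The smallest integer exceeding 44.333 is 45, and checking k=45: (52)/(59) = 0.8814 > 0.88.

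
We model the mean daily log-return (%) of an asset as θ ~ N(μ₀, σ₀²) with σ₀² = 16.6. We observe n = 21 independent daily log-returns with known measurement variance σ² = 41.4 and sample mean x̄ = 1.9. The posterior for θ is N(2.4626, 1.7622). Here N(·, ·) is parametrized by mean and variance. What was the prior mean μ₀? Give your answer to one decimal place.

With known observation variance, the Normal–Normal posterior has precision τ_n = τ₀ + n/σ² and mean μ_n = (τ₀μ₀ + (n/σ²)x̄)/τ_n.
Here τ₀ = 1/16.6 = 0.060241 and τ_data = 21/41.4 = 0.507246, so τ_n = 0.567487.
Rearranging for μ₀: μ₀ = (μ_n·τ_n − τ_data·x̄)/τ₀ = (2.4626·0.567487 − 0.507246·1.9) / 0.060241 = 0.433726/0.060241 ≈ 7.2.

μ₀ = 7.2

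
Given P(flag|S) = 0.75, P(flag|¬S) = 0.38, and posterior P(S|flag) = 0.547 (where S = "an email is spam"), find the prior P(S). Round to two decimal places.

P(S) = 0.38

In odds form, posterior odds = prior odds × likelihood ratio, so prior odds = posterior odds ÷ LR.
Posterior odds = 0.547/(1−0.547) = 1.2075. LR = 0.75/0.38 = 1.9737.
Prior odds = 1.2075/1.9737 = 0.6118, so P(S) = 0.6118/(1+0.6118) ≈ 0.38.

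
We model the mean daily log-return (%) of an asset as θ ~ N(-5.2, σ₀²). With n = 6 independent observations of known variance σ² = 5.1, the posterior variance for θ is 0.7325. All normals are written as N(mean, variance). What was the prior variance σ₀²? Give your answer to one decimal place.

For the Normal–Normal model with known σ², precisions add: τ_n = τ₀ + n/σ².
So 1/σ₀² = 1/0.7325 − 6/5.1 = 1.365188 − 1.176471 = 0.188717.
Hence σ₀² = 1/0.188717 ≈ 5.3.

σ₀² = 5.3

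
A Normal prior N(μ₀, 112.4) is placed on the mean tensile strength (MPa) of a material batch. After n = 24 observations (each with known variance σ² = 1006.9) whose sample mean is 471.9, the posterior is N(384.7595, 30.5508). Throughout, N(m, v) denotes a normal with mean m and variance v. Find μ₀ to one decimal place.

With known observation variance, the Normal–Normal posterior has precision τ_n = τ₀ + n/σ² and mean μ_n = (τ₀μ₀ + (n/σ²)x̄)/τ_n.
Here τ₀ = 1/112.4 = 0.008897 and τ_data = 24/1006.9 = 0.023836, so τ_n = 0.032733.
Rearranging for μ₀: μ₀ = (μ_n·τ_n − τ_data·x̄)/τ₀ = (384.7595·0.032733 − 0.023836·471.9) / 0.008897 = 1.346124/0.008897 ≈ 151.3.

μ₀ = 151.3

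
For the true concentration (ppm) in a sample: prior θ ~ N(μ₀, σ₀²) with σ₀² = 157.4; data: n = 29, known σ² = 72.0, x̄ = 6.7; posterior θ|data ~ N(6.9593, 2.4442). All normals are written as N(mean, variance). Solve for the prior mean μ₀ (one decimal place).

μ₀ = 23.4

With known observation variance, the Normal–Normal posterior has precision τ_n = τ₀ + n/σ² and mean μ_n = (τ₀μ₀ + (n/σ²)x̄)/τ_n.
Here τ₀ = 1/157.4 = 0.006353 and τ_data = 29/72.0 = 0.402778, so τ_n = 0.409131.
Rearranging for μ₀: μ₀ = (μ_n·τ_n − τ_data·x̄)/τ₀ = (6.9593·0.409131 − 0.402778·6.7) / 0.006353 = 0.148653/0.006353 ≈ 23.4.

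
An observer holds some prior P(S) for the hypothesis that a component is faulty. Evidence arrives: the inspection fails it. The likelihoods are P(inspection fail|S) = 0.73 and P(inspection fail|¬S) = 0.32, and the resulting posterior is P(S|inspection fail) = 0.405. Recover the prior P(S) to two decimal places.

Bayes' rule in odds form gives O(S|E) = O(S)·[P(E|S)/P(E|¬S)], hence O(S) = O(S|E)/LR.
Posterior odds = 0.405/(1−0.405) = 0.6807. LR = 0.73/0.32 = 2.2812.
Prior odds = 0.6807/2.2812 = 0.2984, so P(S) = 0.2984/(1+0.2984) ≈ 0.23.

P(S) = 0.23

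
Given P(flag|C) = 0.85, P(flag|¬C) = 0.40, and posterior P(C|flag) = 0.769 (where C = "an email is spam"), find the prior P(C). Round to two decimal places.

P(C) = 0.61

In odds form, posterior odds = prior odds × likelihood ratio, so prior odds = posterior odds ÷ LR.
Posterior odds = 0.769/(1−0.769) = 3.3290. LR = 0.85/0.40 = 2.1250.
Prior odds = 3.3290/2.1250 = 1.5666, so P(C) = 1.5666/(1+1.5666) ≈ 0.61.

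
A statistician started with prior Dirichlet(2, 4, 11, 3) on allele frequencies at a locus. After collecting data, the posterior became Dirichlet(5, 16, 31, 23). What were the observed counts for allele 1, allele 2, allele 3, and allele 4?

counts (3, 12, 20, 20)

For a Dirichlet(α) prior with multinomial counts c, the posterior is Dirichlet(α + c) componentwise.
Counts are posterior − prior componentwise: 5−2=3, 16−4=12, 31−11=20, 23−3=20.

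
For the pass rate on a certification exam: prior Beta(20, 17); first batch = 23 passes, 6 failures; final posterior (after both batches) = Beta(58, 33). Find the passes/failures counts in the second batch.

15 passes and 10 failures

Because Beta–binomial updating is additive in the counts, the combined data contributed (α_post−α_prior, β_post−β_prior) successes and failures.
Total across both batches: 58−20=38 passes, 33−17=16 failures.
Subtract the first batch: 38−23=15 passes and 16−6=10 failures.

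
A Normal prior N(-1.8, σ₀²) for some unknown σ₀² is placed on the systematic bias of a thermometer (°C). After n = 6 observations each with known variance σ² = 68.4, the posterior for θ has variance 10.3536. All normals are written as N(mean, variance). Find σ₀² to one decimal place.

σ₀² = 112.8

Posterior precision equals prior precision plus data precision: 1/σ_n² = 1/σ₀² + n/σ².
So 1/σ₀² = 1/10.3536 − 6/68.4 = 0.096585 − 0.087719 = 0.008866.
Hence σ₀² = 1/0.008866 ≈ 112.8.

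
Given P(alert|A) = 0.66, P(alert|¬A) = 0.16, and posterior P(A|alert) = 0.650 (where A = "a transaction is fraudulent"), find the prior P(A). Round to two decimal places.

Bayes' rule in odds form gives O(A|E) = O(A)·[P(E|A)/P(E|¬A)], hence O(A) = O(A|E)/LR.
Posterior odds = 0.650/(1−0.650) = 1.8571. LR = 0.66/0.16 = 4.1250.
Prior odds = 1.8571/4.1250 = 0.4502, so P(A) = 0.4502/(1+0.4502) ≈ 0.31.

P(A) = 0.31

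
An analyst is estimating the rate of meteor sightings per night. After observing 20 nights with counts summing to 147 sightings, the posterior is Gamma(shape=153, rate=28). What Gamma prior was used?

Gamma(shape=6, rate=8)

A Gamma(α, β) prior (rate parametrization) on a Poisson rate with n observations summing to S gives posterior Gamma(α+S, β+n).
So α = 153 − 147 = 6 and β = 28 − 20 = 8.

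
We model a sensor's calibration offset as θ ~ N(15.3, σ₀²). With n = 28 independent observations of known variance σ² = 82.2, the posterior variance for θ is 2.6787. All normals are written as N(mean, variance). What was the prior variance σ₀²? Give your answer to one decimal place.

σ₀² = 30.6

Posterior precision equals prior precision plus data precision: 1/σ_n² = 1/σ₀² + n/σ².
So 1/σ₀² = 1/2.6787 − 28/82.2 = 0.373315 − 0.340633 = 0.032682.
Hence σ₀² = 1/0.032682 ≈ 30.6.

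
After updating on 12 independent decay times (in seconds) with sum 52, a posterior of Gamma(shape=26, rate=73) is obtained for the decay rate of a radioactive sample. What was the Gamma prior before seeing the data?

For an exponential likelihood with a Gamma(α, β) prior on the rate, n observations with total T give posterior Gamma(α+n, β+T).
So α = 26 − 12 = 14 and β = 73 − 52 = 21.

Gamma(shape=14, rate=21)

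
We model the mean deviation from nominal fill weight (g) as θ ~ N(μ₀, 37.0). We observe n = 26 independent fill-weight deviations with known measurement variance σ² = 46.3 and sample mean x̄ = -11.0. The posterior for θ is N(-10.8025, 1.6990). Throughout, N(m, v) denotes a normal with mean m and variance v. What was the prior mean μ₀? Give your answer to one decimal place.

The posterior mean is a precision-weighted average: μ_n = (τ₀μ₀ + τ_data·x̄)/(τ₀+τ_data), with τ₀=1/σ₀² and τ_data=n/σ².
Here τ₀ = 1/37.0 = 0.027027 and τ_data = 26/46.3 = 0.561555, so τ_n = 0.588582.
Rearranging for μ₀: μ₀ = (μ_n·τ_n − τ_data·x̄)/τ₀ = (-10.8025·0.588582 − 0.561555·-11.0) / 0.027027 = -0.181052/0.027027 ≈ -6.7.

μ₀ = -6.7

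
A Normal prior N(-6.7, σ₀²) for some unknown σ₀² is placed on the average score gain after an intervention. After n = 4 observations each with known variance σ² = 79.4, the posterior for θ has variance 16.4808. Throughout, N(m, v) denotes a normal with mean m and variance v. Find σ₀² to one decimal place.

σ₀² = 97.1

Posterior precision equals prior precision plus data precision: 1/σ_n² = 1/σ₀² + n/σ².
So 1/σ₀² = 1/16.4808 − 4/79.4 = 0.060677 − 0.050378 = 0.010299.
Hence σ₀² = 1/0.010299 ≈ 97.1.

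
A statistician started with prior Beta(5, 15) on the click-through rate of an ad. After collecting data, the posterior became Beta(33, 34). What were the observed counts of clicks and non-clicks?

28 clicks and 19 non-clicks

Under Beta–binomial conjugacy the posterior parameters are (α+s, β+f).
Match parameters: s=33−5=28, f=34−15=19.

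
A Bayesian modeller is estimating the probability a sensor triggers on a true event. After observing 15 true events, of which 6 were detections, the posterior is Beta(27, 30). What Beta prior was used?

Under Beta–binomial conjugacy the posterior parameters are (a+s, b+f).
So a = 27 − 6 = 21 and b = 30 − 9 = 21.

Beta(21, 21)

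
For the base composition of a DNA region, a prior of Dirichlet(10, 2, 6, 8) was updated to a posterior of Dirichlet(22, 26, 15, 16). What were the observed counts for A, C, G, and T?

For a Dirichlet(α) prior with multinomial counts c, the posterior is Dirichlet(α + c) componentwise.
Counts are posterior − prior componentwise: 22−10=12, 26−2=24, 15−6=9, 16−8=8.

counts (12, 24, 9, 8)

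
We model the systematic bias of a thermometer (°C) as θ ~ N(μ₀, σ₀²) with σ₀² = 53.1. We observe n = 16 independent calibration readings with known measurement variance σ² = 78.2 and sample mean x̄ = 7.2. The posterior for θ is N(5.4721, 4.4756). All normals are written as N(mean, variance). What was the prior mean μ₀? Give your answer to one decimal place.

The posterior mean is a precision-weighted average: μ_n = (τ₀μ₀ + τ_data·x̄)/(τ₀+τ_data), with τ₀=1/σ₀² and τ_data=n/σ².
Here τ₀ = 1/53.1 = 0.018832 and τ_data = 16/78.2 = 0.204604, so τ_n = 0.223436.
Rearranging for μ₀: μ₀ = (μ_n·τ_n − τ_data·x̄)/τ₀ = (5.4721·0.223436 − 0.204604·7.2) / 0.018832 = -0.250485/0.018832 ≈ -13.3.

μ₀ = -13.3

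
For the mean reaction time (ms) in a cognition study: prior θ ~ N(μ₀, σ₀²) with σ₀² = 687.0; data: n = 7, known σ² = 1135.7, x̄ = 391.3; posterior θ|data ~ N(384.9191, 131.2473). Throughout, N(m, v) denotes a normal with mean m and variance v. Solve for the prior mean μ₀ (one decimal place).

μ₀ = 357.9

The posterior mean is a precision-weighted average: μ_n = (τ₀μ₀ + τ_data·x̄)/(τ₀+τ_data), with τ₀=1/σ₀² and τ_data=n/σ².
Here τ₀ = 1/687.0 = 0.001456 and τ_data = 7/1135.7 = 0.006164, so τ_n = 0.007620.
Rearranging for μ₀: μ₀ = (μ_n·τ_n − τ_data·x̄)/τ₀ = (384.9191·0.007620 − 0.006164·391.3) / 0.001456 = 0.521110/0.001456 ≈ 357.9.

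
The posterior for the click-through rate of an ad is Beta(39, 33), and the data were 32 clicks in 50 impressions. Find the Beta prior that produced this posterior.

Beta is conjugate to the binomial likelihood: posterior = Beta(α+s, β+f).
So α = 39 − 32 = 7 and β = 33 − 18 = 15.

Beta(7, 15)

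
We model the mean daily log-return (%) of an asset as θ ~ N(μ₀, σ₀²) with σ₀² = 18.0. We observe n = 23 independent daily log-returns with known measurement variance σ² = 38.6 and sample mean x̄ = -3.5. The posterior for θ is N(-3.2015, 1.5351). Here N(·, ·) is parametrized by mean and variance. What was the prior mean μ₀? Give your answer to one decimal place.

μ₀ = 0.0

With known observation variance, the Normal–Normal posterior has precision τ_n = τ₀ + n/σ² and mean μ_n = (τ₀μ₀ + (n/σ²)x̄)/τ_n.
Here τ₀ = 1/18.0 = 0.055556 and τ_data = 23/38.6 = 0.595855, so τ_n = 0.651411.
Rearranging for μ₀: μ₀ = (μ_n·τ_n − τ_data·x̄)/τ₀ = (-3.2015·0.651411 − 0.595855·-3.5) / 0.055556 = 0.000000/0.055556 ≈ 0.0.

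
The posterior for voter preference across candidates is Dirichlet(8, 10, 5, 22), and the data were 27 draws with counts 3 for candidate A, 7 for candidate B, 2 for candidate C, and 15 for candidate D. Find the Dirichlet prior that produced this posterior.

For a Dirichlet(α) prior with multinomial counts c, the posterior is Dirichlet(α + c) componentwise.
Subtract each count from the matching posterior parameter: 8−3=5, 10−7=3, 5−2=3, 22−15=7.

Dirichlet(5, 3, 3, 7)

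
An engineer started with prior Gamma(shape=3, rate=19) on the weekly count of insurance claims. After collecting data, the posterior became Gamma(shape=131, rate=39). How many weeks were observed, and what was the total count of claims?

n = 20 weeks with total 128 claims

A Gamma(α, β) prior (rate parametrization) on a Poisson rate with n observations summing to S gives posterior Gamma(α+S, β+n).
Matching: Σxᵢ = 131 − 3 = 128 and n = 39 − 19 = 20.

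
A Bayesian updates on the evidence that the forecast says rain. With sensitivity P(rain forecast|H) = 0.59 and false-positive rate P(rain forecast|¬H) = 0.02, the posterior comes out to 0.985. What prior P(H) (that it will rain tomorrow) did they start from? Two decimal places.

P(H) = 0.69

In odds form, posterior odds = prior odds × likelihood ratio, so prior odds = posterior odds ÷ LR.
Posterior odds = 0.985/(1−0.985) = 65.6667. LR = 0.59/0.02 = 29.5000.
Prior odds = 65.6667/29.5000 = 2.2260, so P(H) = 2.2260/(1+2.2260) ≈ 0.69.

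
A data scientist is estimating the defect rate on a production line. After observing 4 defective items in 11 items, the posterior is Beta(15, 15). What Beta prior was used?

Under Beta–binomial conjugacy the posterior parameters are (a+s, b+f).
Subtract the data counts: 15−4=11, 15−7=8.

Beta(11, 8)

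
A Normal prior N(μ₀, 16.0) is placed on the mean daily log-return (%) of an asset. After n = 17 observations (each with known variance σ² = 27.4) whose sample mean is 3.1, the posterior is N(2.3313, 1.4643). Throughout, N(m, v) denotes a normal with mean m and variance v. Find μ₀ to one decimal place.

μ₀ = -5.3

With known observation variance, the Normal–Normal posterior has precision τ_n = τ₀ + n/σ² and mean μ_n = (τ₀μ₀ + (n/σ²)x̄)/τ_n.
Here τ₀ = 1/16.0 = 0.062500 and τ_data = 17/27.4 = 0.620438, so τ_n = 0.682938.
Rearranging for μ₀: μ₀ = (μ_n·τ_n − τ_data·x̄)/τ₀ = (2.3313·0.682938 − 0.620438·3.1) / 0.062500 = -0.331224/0.062500 ≈ -5.3.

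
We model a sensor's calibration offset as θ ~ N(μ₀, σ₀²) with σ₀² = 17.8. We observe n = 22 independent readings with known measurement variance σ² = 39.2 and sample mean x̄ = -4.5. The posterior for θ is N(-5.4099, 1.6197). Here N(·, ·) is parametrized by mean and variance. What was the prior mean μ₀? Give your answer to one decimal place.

μ₀ = -14.5

The posterior mean is a precision-weighted average: μ_n = (τ₀μ₀ + τ_data·x̄)/(τ₀+τ_data), with τ₀=1/σ₀² and τ_data=n/σ².
Here τ₀ = 1/17.8 = 0.056180 and τ_data = 22/39.2 = 0.561224, so τ_n = 0.617404.
Rearranging for μ₀: μ₀ = (μ_n·τ_n − τ_data·x̄)/τ₀ = (-5.4099·0.617404 − 0.561224·-4.5) / 0.056180 = -0.814586/0.056180 ≈ -14.5.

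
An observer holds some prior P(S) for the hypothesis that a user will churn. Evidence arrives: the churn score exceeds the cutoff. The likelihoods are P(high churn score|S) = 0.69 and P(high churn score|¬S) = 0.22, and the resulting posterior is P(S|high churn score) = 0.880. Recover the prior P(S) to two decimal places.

P(S) = 0.70

Bayes' rule in odds form gives O(S|E) = O(S)·[P(E|S)/P(E|¬S)], hence O(S) = O(S|E)/LR.
Posterior odds = 0.880/(1−0.880) = 7.3333. LR = 0.69/0.22 = 3.1364.
Prior odds = 7.3333/3.1364 = 2.3381, so P(S) = 2.3381/(1+2.3381) ≈ 0.70.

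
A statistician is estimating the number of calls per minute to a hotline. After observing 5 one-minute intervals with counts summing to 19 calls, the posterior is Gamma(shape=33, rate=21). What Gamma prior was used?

A Gamma(α, β) prior (rate parametrization) on a Poisson rate with n observations summing to S gives posterior Gamma(α+S, β+n).
So α = 33 − 19 = 14 and β = 21 − 5 = 16.

Gamma(shape=14, rate=16)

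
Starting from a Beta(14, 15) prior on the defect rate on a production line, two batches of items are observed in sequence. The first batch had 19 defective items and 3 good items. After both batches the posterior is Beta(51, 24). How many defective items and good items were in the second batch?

18 defective items and 6 good items

Because Beta–binomial updating is additive in the counts, the combined data contributed (α_post−α_prior, β_post−β_prior) successes and failures.
Total across both batches: 51−14=37 defective items, 24−15=9 good items.
Subtract the first batch: 37−19=18 defective items and 9−3=6 good items.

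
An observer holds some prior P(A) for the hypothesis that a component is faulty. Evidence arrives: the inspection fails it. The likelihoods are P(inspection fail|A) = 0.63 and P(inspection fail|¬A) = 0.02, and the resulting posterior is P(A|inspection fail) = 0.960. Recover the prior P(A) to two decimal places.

Bayes' rule in odds form gives O(A|E) = O(A)·[P(E|A)/P(E|¬A)], hence O(A) = O(A|E)/LR.
Posterior odds = 0.960/(1−0.960) = 24.0000. LR = 0.63/0.02 = 31.5000.
Prior odds = 24.0000/31.5000 = 0.7619, so P(A) = 0.7619/(1+0.7619) ≈ 0.43.

P(A) = 0.43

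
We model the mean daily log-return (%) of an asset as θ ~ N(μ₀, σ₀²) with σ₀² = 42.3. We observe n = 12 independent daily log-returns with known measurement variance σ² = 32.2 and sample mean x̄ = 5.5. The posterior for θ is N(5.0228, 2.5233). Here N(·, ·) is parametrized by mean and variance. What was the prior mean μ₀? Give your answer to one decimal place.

μ₀ = -2.5

With known observation variance, the Normal–Normal posterior has precision τ_n = τ₀ + n/σ² and mean μ_n = (τ₀μ₀ + (n/σ²)x̄)/τ_n.
Here τ₀ = 1/42.3 = 0.023641 and τ_data = 12/32.2 = 0.372671, so τ_n = 0.396312.
Rearranging for μ₀: μ₀ = (μ_n·τ_n − τ_data·x̄)/τ₀ = (5.0228·0.396312 − 0.372671·5.5) / 0.023641 = -0.059095/0.023641 ≈ -2.5.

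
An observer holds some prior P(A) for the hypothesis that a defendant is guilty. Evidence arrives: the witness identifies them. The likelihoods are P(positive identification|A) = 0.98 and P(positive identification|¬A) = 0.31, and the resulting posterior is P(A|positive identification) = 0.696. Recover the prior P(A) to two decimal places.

P(A) = 0.42

In odds form, posterior odds = prior odds × likelihood ratio, so prior odds = posterior odds ÷ LR.
Posterior odds = 0.696/(1−0.696) = 2.2895. LR = 0.98/0.31 = 3.1613.
Prior odds = 2.2895/3.1613 = 0.7242, so P(A) = 0.7242/(1+0.7242) ≈ 0.42.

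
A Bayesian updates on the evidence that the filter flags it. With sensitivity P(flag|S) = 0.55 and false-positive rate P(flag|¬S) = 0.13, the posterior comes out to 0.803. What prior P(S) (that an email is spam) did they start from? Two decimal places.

P(S) = 0.49

In odds form, posterior odds = prior odds × likelihood ratio, so prior odds = posterior odds ÷ LR.
Posterior odds = 0.803/(1−0.803) = 4.0761. LR = 0.55/0.13 = 4.2308.
Prior odds = 4.0761/4.2308 = 0.9634, so P(S) = 0.9634/(1+0.9634) ≈ 0.49.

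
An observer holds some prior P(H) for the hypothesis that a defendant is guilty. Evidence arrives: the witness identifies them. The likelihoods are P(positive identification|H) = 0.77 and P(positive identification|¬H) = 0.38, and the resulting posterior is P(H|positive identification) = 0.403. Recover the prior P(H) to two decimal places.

In odds form, posterior odds = prior odds × likelihood ratio, so prior odds = posterior odds ÷ LR.
Posterior odds = 0.403/(1−0.403) = 0.6750. LR = 0.77/0.38 = 2.0263.
Prior odds = 0.6750/2.0263 = 0.3331, so P(H) = 0.3331/(1+0.3331) ≈ 0.25.

P(H) = 0.25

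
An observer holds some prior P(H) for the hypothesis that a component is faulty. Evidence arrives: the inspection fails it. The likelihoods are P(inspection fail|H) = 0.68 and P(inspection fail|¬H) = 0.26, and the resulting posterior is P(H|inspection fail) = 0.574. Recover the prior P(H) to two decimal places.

In odds form, posterior odds = prior odds × likelihood ratio, so prior odds = posterior odds ÷ LR.
Posterior odds = 0.574/(1−0.574) = 1.3474. LR = 0.68/0.26 = 2.6154.
Prior odds = 1.3474/2.6154 = 0.5152, so P(H) = 0.5152/(1+0.5152) ≈ 0.34.

P(H) = 0.34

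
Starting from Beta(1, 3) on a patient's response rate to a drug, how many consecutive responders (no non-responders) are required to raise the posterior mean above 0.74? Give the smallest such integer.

After k responders and 0 non-responders the posterior is Beta(1+k, 3), with mean (1+k)/(1+3+k).
Set (1+k)/(4+k) > 0.74 and solve: k > (0.74·4 − 1)/(1 − 0.74) = 7.538.
The smallest integer exceeding 7.538 is 8, and checking k=8: (9)/(12) = 0.7500 > 0.74.

k = 8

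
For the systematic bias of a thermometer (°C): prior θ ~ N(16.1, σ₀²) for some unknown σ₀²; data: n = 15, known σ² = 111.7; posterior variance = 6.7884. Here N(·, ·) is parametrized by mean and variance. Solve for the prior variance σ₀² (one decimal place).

σ₀² = 76.8

Posterior precision equals prior precision plus data precision: 1/σ_n² = 1/σ₀² + n/σ².
So 1/σ₀² = 1/6.7884 − 15/111.7 = 0.147310 − 0.134288 = 0.013022.
Hence σ₀² = 1/0.013022 ≈ 76.8.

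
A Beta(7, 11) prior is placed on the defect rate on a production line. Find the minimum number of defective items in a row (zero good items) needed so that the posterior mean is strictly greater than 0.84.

k = 51

After k defective items and 0 good items the posterior is Beta(7+k, 11), with mean (7+k)/(7+11+k).
Set (7+k)/(18+k) > 0.84 and solve: k > (0.84·18 − 7)/(1 − 0.84) = 50.750.
The smallest integer exceeding 50.750 is 51, and checking k=51: (58)/(69) = 0.8406 > 0.84.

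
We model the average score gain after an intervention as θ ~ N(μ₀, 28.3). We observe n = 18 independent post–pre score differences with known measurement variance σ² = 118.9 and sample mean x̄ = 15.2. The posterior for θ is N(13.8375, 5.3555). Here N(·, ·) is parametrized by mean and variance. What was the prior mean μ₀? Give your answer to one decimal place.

μ₀ = 8.0

With known observation variance, the Normal–Normal posterior has precision τ_n = τ₀ + n/σ² and mean μ_n = (τ₀μ₀ + (n/σ²)x̄)/τ_n.
Here τ₀ = 1/28.3 = 0.035336 and τ_data = 18/118.9 = 0.151388, so τ_n = 0.186724.
Rearranging for μ₀: μ₀ = (μ_n·τ_n − τ_data·x̄)/τ₀ = (13.8375·0.186724 − 0.151388·15.2) / 0.035336 = 0.282696/0.035336 ≈ 8.0.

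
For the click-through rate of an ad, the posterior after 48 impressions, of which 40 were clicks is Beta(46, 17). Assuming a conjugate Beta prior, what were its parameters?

Under Beta–binomial conjugacy the posterior parameters are (α+s, β+f).
So α = 46 − 40 = 6 and β = 17 − 8 = 9.

Beta(6, 9)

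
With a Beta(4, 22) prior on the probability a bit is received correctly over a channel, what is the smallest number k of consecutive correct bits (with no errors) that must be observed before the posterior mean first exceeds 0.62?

k = 32

After k correct bits and 0 errors the posterior is Beta(4+k, 22), with mean (4+k)/(4+22+k).
Set (4+k)/(26+k) > 0.62 and solve: k > (0.62·26 − 4)/(1 − 0.62) = 31.895.
The smallest integer exceeding 31.895 is 32, and checking k=32: (36)/(58) = 0.6207 > 0.62.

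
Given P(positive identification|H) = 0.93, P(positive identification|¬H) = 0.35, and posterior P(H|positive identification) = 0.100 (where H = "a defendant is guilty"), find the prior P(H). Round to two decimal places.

In odds form, posterior odds = prior odds × likelihood ratio, so prior odds = posterior odds ÷ LR.
Posterior odds = 0.100/(1−0.100) = 0.1111. LR = 0.93/0.35 = 2.6571.
Prior odds = 0.1111/2.6571 = 0.0418, so P(H) = 0.0418/(1+0.0418) ≈ 0.04.

P(H) = 0.04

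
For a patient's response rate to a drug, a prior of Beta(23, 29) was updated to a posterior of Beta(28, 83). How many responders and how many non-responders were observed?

5 responders and 54 non-responders

A Beta(a, b) prior with s successes and f failures in binomial data gives a Beta(a+s, b+f) posterior.
So s = 28 − 23 = 5 and f = 83 − 29 = 54.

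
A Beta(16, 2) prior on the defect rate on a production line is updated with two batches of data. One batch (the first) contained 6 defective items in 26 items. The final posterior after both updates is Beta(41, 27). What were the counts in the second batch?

Sequential conjugate updates are equivalent to a single update on the pooled data, so total successes = posterior α − prior α and total failures = posterior β − prior β.
Total across both batches: 41−16=25 defective items, 27−2=25 good items.
Subtract the first batch: 25−6=19 defective items and 25−20=5 good items.

19 defective items and 5 good items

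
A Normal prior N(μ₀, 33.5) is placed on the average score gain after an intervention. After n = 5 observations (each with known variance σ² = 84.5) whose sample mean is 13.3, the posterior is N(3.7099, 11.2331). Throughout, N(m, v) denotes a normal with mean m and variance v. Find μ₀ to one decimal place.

The posterior mean is a precision-weighted average: μ_n = (τ₀μ₀ + τ_data·x̄)/(τ₀+τ_data), with τ₀=1/σ₀² and τ_data=n/σ².
Here τ₀ = 1/33.5 = 0.029851 and τ_data = 5/84.5 = 0.059172, so τ_n = 0.089023.
Rearranging for μ₀: μ₀ = (μ_n·τ_n − τ_data·x̄)/τ₀ = (3.7099·0.089023 − 0.059172·13.3) / 0.029851 = -0.456721/0.029851 ≈ -15.3.

μ₀ = -15.3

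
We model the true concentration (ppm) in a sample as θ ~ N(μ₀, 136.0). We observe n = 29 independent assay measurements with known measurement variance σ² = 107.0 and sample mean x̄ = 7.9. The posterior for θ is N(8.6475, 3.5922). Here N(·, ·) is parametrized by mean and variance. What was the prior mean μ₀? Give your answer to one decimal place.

The posterior mean is a precision-weighted average: μ_n = (τ₀μ₀ + τ_data·x̄)/(τ₀+τ_data), with τ₀=1/σ₀² and τ_data=n/σ².
Here τ₀ = 1/136.0 = 0.007353 and τ_data = 29/107.0 = 0.271028, so τ_n = 0.278381.
Rearranging for μ₀: μ₀ = (μ_n·τ_n − τ_data·x̄)/τ₀ = (8.6475·0.278381 − 0.271028·7.9) / 0.007353 = 0.266178/0.007353 ≈ 36.2.

μ₀ = 36.2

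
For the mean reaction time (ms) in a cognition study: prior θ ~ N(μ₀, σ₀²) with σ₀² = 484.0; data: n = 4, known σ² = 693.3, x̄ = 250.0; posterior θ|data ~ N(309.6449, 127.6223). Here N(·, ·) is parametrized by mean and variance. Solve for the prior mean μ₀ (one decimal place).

With known observation variance, the Normal–Normal posterior has precision τ_n = τ₀ + n/σ² and mean μ_n = (τ₀μ₀ + (n/σ²)x̄)/τ_n.
Here τ₀ = 1/484.0 = 0.002066 and τ_data = 4/693.3 = 0.005770, so τ_n = 0.007836.
Rearranging for μ₀: μ₀ = (μ_n·τ_n − τ_data·x̄)/τ₀ = (309.6449·0.007836 − 0.005770·250.0) / 0.002066 = 0.983877/0.002066 ≈ 476.2.

μ₀ = 476.2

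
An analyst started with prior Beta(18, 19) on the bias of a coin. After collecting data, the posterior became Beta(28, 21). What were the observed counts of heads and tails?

10 heads and 2 tails

Under Beta–binomial conjugacy the posterior parameters are (a+s, b+f).
Match parameters: s=28−18=10, f=21−19=2.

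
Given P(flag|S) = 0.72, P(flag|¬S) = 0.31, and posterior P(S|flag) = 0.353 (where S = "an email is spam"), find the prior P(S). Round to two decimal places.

Bayes' rule in odds form gives O(S|E) = O(S)·[P(E|S)/P(E|¬S)], hence O(S) = O(S|E)/LR.
Posterior odds = 0.353/(1−0.353) = 0.5456. LR = 0.72/0.31 = 2.3226.
Prior odds = 0.5456/2.3226 = 0.2349, so P(S) = 0.2349/(1+0.2349) ≈ 0.19.

P(S) = 0.19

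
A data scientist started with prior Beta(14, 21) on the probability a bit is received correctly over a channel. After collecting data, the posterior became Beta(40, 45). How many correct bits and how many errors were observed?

Under Beta–binomial conjugacy the posterior parameters are (α+s, β+f).
Match parameters: s=40−14=26, f=45−21=24.

26 correct bits and 24 errors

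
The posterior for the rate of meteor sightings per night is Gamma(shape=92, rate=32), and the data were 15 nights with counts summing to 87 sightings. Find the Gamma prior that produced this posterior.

Gamma(shape=5, rate=17)

Gamma–Poisson conjugacy: posterior shape = α + Σxᵢ, posterior rate = β + n.
So α = 92 − 87 = 5 and β = 32 − 15 = 17.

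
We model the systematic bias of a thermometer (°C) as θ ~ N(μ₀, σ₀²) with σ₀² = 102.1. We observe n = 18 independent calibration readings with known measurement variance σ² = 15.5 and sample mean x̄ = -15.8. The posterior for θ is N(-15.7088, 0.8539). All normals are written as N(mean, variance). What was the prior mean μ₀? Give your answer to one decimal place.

μ₀ = -4.9

With known observation variance, the Normal–Normal posterior has precision τ_n = τ₀ + n/σ² and mean μ_n = (τ₀μ₀ + (n/σ²)x̄)/τ_n.
Here τ₀ = 1/102.1 = 0.009794 and τ_data = 18/15.5 = 1.161290, so τ_n = 1.171084.
Rearranging for μ₀: μ₀ = (μ_n·τ_n − τ_data·x̄)/τ₀ = (-15.7088·1.171084 − 1.161290·-15.8) / 0.009794 = -0.047942/0.009794 ≈ -4.9.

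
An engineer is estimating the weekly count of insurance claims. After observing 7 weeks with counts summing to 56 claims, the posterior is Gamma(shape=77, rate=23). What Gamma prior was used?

A Gamma(α, β) prior (rate parametrization) on a Poisson rate with n observations summing to S gives posterior Gamma(α+S, β+n).
So α = 77 − 56 = 21 and β = 23 − 7 = 16.

Gamma(shape=21, rate=16)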